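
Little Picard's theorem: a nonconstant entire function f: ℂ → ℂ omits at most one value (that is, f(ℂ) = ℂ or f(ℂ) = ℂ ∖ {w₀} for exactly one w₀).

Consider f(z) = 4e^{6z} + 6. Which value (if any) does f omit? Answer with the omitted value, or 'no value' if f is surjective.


Little Picard bounds the complement of f(ℂ) to at most one point.
e^{6z} is never zero on ℂ, so 4·e^{6z} takes every value in ℂ ∖ {0}. Adding 6 shifts the range to ℂ ∖ {6}. Thus f omits exactly the value 6.

Omitted value: 6.


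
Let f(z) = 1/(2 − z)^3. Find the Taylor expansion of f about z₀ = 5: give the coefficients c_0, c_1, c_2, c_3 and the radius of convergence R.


Let w = z − z₀, so z = z₀ + w.
Then 2 − z = 2 − (z₀ + w) = (2 − z₀) − w = -3 − w.
f(z) = 1/(-3 − w)^3 = (1/(-3)^3) · (1 − w/(-3))^{−3}.
By the binomial series (1−u)^{−3} = Σ_{n≥0} C(n+2, 2) u^n for |u|<1, with u = w/(-3):
  c_n = C(n+2, 2) / (-3)^(n+3).
  c_0 = 1/(-3)^3 = -1/27.
  c_1 = 3/(-3)^4 = 1/27.
  c_2 = 6/(-3)^5 = -2/81.
  c_3 = 10/(-3)^6 = 10/729.
The series is valid for |w/d| < 1, i.e. |z − z₀| < |d|.
Radius of convergence: R = |2 − z₀| = |-3| = 3 (distance from z₀ to the singularity z = 2).

c_0 = -1/27, c_1 = 1/27, c_2 = -2/81, c_3 = 10/729; R = 3.


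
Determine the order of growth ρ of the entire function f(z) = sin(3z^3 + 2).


Write sin(w) = (e^{iw} ± e^{−iw})/(2 or 2i), so |sin(w)| ≤ e^{|w|}. With w = 3z^3 + 2, |w| ≤ 3r^3 + 2 on |z|=r, giving M(r) ≤ e^{3r^3 + 2} and ρ ≤ 3. For the lower bound, choose z on |z|=r with 3z^3 purely imaginary of modulus 3r^3; then |sin(3z^3 + 2)| grows like e^{3r^3}/2, so ρ ≥ 3. Hence ρ = 3.
Therefore ρ = 3.

Order ρ = 3.


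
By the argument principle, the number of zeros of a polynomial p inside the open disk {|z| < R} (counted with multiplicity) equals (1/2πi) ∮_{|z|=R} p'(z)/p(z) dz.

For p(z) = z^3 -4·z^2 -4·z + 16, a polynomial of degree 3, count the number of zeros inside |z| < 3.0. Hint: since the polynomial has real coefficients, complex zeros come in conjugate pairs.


The zeros of p are: 2, -2, 4.
Their magnitudes are: 2, 2, 4.
Zeros with |z| < R = 3.0: 2, -2.
Count = 2.
By the argument principle, (1/2πi) ∮_{|z|=R} p'(z)/p(z) dz equals exactly this count.

Number of zeros inside |z| < 3.0: 2.


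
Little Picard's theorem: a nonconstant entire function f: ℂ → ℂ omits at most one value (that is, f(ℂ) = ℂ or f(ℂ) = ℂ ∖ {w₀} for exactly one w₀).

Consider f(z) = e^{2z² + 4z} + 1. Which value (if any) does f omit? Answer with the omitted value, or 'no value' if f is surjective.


Little Picard bounds the complement of f(ℂ) to at most one point.
The exponent g(z) = 2z² + 4z is a nonconstant polynomial, hence surjective onto ℂ. So e^{g(z)} takes every value in {e^w : w ∈ ℂ} = ℂ ∖ {0}. Adding 1 shifts the range to ℂ ∖ {1}. f omits exactly 1.

Omitted value: 1.


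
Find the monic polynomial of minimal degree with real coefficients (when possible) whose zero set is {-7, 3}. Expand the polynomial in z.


The polynomial is p(z) = ∏_{α ∈ S} (z − α), where S = {-7, 3}.
Expanding the product yields: p(z) = z^2 + 4·z -21.
The resulting polynomial has degree 2 and real coefficients as required.

p(z) = z^2 + 4·z -21.


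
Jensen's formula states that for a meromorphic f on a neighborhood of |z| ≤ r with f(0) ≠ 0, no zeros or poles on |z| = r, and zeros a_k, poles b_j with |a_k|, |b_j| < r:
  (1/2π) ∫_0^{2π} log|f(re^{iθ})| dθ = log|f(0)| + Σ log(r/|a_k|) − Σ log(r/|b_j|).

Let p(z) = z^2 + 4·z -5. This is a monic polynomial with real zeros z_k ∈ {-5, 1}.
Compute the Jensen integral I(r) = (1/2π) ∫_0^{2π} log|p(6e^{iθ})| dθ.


Zeros: -5, 1; r = 6.
Inside |z| < r: -5, 1. Outside (|z| ≥ r): ∅.
p(0) = -5, so log|p(0)| = log(5) = 1.6094.
Apply Jensen: I(r) = log|p(0)| + Σ_k log(r/|z_k|), summed over zeros inside |z| < r.
  log(r/|z_k|) for z_k = -5: log(6/5) = 0.1823
  log(r/|z_k|) for z_k = 1: log(6/1) = 1.7918
Sum over inside zeros: 1.9741.
I(r) = log|p(0)| + (inside sum) = 1.6094 + 1.9741 = 3.5835.
Closed form (all zeros inside, monic): I(r) = n·log(r) = 2·log(6) = 3.5835. ✓

I(r) ≈ 3.5835.


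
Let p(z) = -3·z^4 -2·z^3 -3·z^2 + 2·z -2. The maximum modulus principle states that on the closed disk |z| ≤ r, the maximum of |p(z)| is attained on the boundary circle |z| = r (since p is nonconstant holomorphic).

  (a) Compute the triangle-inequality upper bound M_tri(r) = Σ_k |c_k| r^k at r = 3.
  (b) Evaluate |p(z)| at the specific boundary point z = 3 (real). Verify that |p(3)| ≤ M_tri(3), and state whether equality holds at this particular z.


Coefficients: c_0 = -2, c_1 = 2, c_2 = -3, c_3 = -2, c_4 = -3. Radius r = 3.
Part (a). Triangle bound: M_tri(r) = Σ_k |c_k| r^k
  = |-2|·3^0 + |2|·3^1 + |-3|·3^2 + |-2|·3^3 + |-3|·3^4
  = 2 + 6 + 27 + 54 + 243 = 332.
This bounds M(r) := max_{|z|=r} |p(z)| from above; equality holds iff all terms c_k z^k can be made to align in phase at a single z on |z|=r.
Part (b). At z = 3 (real, on the circle |z| = r):
  p(3) = (-2)·3^0 + (2)·3^1 + (-3)·3^2 + (-2)·3^3 + (-3)·3^4 = -320.
  |p(3)| = 320.
Check: |p(3)| = 320 ≤ 332 = M_tri(3). ✓ Equality does not hold at z = 3 (the coefficients have mixed signs, so the terms do not all align in phase there).

M_tri(3) = 332; |p(3)| = 320; equality at z=3: no.


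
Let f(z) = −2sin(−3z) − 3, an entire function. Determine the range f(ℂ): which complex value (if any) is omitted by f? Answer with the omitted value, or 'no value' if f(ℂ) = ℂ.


Little Picard bounds the complement of f(ℂ) to at most one point.
sin is entire and surjective onto ℂ: for every w ∈ ℂ, sin(ζ) = w has a solution ζ ∈ ℂ (e.g., via the complex inverse arcsin). With ζ = −3z this gives z = ζ/(-3). Then -2·sin(−3z) takes every value in -2·ℂ = ℂ, and adding -3 is a bijection of ℂ. So f is surjective and omits no value. (Note: only on the real line is sin bounded by [−1, 1].)

Omitted value: no value.


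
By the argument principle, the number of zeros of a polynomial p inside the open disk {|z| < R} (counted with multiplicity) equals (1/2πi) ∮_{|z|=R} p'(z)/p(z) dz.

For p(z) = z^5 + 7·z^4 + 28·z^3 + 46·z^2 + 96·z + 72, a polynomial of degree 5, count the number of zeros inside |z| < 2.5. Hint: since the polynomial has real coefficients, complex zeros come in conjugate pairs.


The zeros of p are: (-3 + 3i), (-3 - 3i), (0 + 2i), (0 - 2i), -1.
Their magnitudes are: 4.243, 4.243, 2, 2, 1.
Zeros with |z| < R = 2.5: (0 + 2i), (0 - 2i), -1.
Count = 3.
By the argument principle, (1/2πi) ∮_{|z|=R} p'(z)/p(z) dz equals exactly this count.

Number of zeros inside |z| < 2.5: 3.


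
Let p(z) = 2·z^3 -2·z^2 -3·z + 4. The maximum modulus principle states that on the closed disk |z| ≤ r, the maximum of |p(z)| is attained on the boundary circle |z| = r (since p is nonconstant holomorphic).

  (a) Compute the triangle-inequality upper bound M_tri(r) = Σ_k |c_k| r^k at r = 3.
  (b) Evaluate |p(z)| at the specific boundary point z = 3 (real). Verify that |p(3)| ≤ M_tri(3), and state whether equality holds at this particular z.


Coefficients: c_0 = 4, c_1 = -3, c_2 = -2, c_3 = 2. Radius r = 3.
Part (a). Triangle bound: M_tri(r) = Σ_k |c_k| r^k
  = |4|·3^0 + |-3|·3^1 + |-2|·3^2 + |2|·3^3
  = 4 + 9 + 18 + 54 = 85.
This bounds M(r) := max_{|z|=r} |p(z)| from above; equality holds iff all terms c_k z^k can be made to align in phase at a single z on |z|=r.
Part (b). At z = 3 (real, on the circle |z| = r):
  p(3) = (4)·3^0 + (-3)·3^1 + (-2)·3^2 + (2)·3^3 = 31.
  |p(3)| = 31.
Check: |p(3)| = 31 ≤ 85 = M_tri(3). ✓ Equality does not hold at z = 3 (the coefficients have mixed signs, so the terms do not all align in phase there).

M_tri(3) = 85; |p(3)| = 31; equality at z=3: no.


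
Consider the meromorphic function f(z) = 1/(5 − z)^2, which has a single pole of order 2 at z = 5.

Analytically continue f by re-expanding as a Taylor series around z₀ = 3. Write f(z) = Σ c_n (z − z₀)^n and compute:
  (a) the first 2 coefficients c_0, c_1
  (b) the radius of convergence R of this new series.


Let w = z − z₀, so z = z₀ + w.
Then 5 − z = 5 − (z₀ + w) = (5 − z₀) − w = 2 − w.
f(z) = 1/(2 − w)^2 = (1/(2)^2) · (1 − w/(2))^{−2}.
By the binomial series (1−u)^{−2} = Σ_{n≥0} C(n+1, 1) u^n for |u|<1, with u = w/(2):
  c_n = C(n+1, 1) / (2)^(n+2).
  c_0 = 1/(2)^2 = 1/4.
  c_1 = 2/(2)^3 = 1/4.
The series is valid for |w/d| < 1, i.e. |z − z₀| < |d|.
Radius of convergence: R = |5 − z₀| = |2| = 2 (distance from z₀ to the singularity z = 5).

c_0 = 1/4, c_1 = 1/4; R = 2.


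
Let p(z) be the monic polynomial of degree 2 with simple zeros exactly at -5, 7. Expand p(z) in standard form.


The polynomial is p(z) = ∏_{α ∈ S} (z − α), where S = {-5, 7}.
Expanding the product yields: p(z) = z^2 -2·z -35.
The resulting polynomial has degree 2 and real coefficients as required.

p(z) = z^2 -2·z -35.


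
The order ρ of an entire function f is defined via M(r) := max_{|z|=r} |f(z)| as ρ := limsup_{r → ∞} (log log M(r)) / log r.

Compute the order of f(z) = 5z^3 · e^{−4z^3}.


M(r) = max_{|z|=r} |5|·|z|^3·|e^{−4z^3}| = 5·r^3 · e^{4r^3} (the factors attain their maxima compatibly on |z|=r). Then log M(r) = log 5 + 3·log r + 4r^3, dominated by the last term, so log log M(r) ~ 3·log r. The polynomial factor 5z^3 contributes only a log r term and does not affect the order. ρ = 3.
Therefore ρ = 3.

Order ρ = 3.


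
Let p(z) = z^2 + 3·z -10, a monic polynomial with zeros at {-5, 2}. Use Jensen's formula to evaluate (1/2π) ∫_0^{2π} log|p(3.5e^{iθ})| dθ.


Zeros: -5, 2; r = 3.5.
Inside |z| < r: 2. Outside (|z| ≥ r): -5.
p(0) = -10, so log|p(0)| = log(10) = 2.3026.
Apply Jensen: I(r) = log|p(0)| + Σ_k log(r/|z_k|), summed over zeros inside |z| < r.
  log(r/|z_k|) for z_k = 2: log(3.5/2) = 0.5596
  Outside zeros (-5) contribute nothing to the Jensen sum.
Sum over inside zeros: 0.5596.
I(r) = log|p(0)| + (inside sum) = 2.3026 + 0.5596 = 2.8622.
Note: since some zeros are outside |z| ≤ r, the simplified n·log(r) form does NOT apply — only the inside zeros contribute.

I(r) ≈ 2.8622.


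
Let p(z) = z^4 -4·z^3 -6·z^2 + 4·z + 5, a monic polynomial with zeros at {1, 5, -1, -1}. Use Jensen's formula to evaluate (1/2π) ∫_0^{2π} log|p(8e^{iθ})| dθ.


Zeros: -1, -1, 1, 5; r = 8.
Inside |z| < r: -1, -1, 1, 5. Outside (|z| ≥ r): ∅.
p(0) = 5, so log|p(0)| = log(5) = 1.6094.
Apply Jensen: I(r) = log|p(0)| + Σ_k log(r/|z_k|), summed over zeros inside |z| < r.
  log(r/|z_k|) for z_k = 1: log(8/1) = 2.0794
  log(r/|z_k|) for z_k = 5: log(8/5) = 0.4700
  log(r/|z_k|) for z_k = -1: log(8/1) = 2.0794
  log(r/|z_k|) for z_k = -1: log(8/1) = 2.0794
Sum over inside zeros: 6.7083.
I(r) = log|p(0)| + (inside sum) = 1.6094 + 6.7083 = 8.3178.
Closed form (all zeros inside, monic): I(r) = n·log(r) = 4·log(8) = 8.3178. ✓

I(r) ≈ 8.3178.


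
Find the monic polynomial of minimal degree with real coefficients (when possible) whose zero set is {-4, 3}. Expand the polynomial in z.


The polynomial is p(z) = ∏_{α ∈ S} (z − α), where S = {-4, 3}.
Expanding the product yields: p(z) = z^2 + z -12.
The resulting polynomial has degree 2 and real coefficients as required.

p(z) = z^2 + z -12.


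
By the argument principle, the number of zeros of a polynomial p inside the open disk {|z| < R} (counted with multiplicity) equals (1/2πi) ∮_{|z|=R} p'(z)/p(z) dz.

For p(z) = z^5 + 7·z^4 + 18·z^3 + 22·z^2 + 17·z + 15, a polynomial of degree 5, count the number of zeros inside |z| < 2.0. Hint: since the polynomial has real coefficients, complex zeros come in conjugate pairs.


The zeros of p are: (-2 + 1i), (-2 - 1i), (0 + 1i), (0 - 1i), -3.
Their magnitudes are: 2.236, 2.236, 1, 1, 3.
Zeros with |z| < R = 2.0: (0 + 1i), (0 - 1i).
Count = 2.
By the argument principle, (1/2πi) ∮_{|z|=R} p'(z)/p(z) dz equals exactly this count.

Number of zeros inside |z| < 2.0: 2.


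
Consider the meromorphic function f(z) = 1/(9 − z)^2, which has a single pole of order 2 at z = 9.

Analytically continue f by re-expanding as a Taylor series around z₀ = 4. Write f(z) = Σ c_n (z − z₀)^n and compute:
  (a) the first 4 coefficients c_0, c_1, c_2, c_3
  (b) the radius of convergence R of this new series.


Let w = z − z₀, so z = z₀ + w.
Then 9 − z = 9 − (z₀ + w) = (9 − z₀) − w = 5 − w.
f(z) = 1/(5 − w)^2 = (1/(5)^2) · (1 − w/(5))^{−2}.
By the binomial series (1−u)^{−2} = Σ_{n≥0} C(n+1, 1) u^n for |u|<1, with u = w/(5):
  c_n = C(n+1, 1) / (5)^(n+2).
  c_0 = 1/(5)^2 = 1/25.
  c_1 = 2/(5)^3 = 2/125.
  c_2 = 3/(5)^4 = 3/625.
  c_3 = 4/(5)^5 = 4/3125.
The series is valid for |w/d| < 1, i.e. |z − z₀| < |d|.
Radius of convergence: R = |9 − z₀| = |5| = 5 (distance from z₀ to the singularity z = 9).

c_0 = 1/25, c_1 = 2/125, c_2 = 3/625, c_3 = 4/3125; R = 5.


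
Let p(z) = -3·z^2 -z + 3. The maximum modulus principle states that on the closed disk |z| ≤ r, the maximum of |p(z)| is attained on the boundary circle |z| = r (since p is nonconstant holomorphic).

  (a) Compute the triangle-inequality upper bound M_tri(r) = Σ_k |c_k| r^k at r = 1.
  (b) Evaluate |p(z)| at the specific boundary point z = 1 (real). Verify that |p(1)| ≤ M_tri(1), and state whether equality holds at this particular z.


Coefficients: c_0 = 3, c_1 = -1, c_2 = -3. Radius r = 1.
Part (a). Triangle bound: M_tri(r) = Σ_k |c_k| r^k
  = |3|·1^0 + |-1|·1^1 + |-3|·1^2
  = 3 + 1 + 3 = 7.
This bounds M(r) := max_{|z|=r} |p(z)| from above; equality holds iff all terms c_k z^k can be made to align in phase at a single z on |z|=r.
Part (b). At z = 1 (real, on the circle |z| = r):
  p(1) = (3)·1^0 + (-1)·1^1 + (-3)·1^2 = -1.
  |p(1)| = 1.
Check: |p(1)| = 1 ≤ 7 = M_tri(1). ✓ Equality does not hold at z = 1 (the coefficients have mixed signs, so the terms do not all align in phase there).

M_tri(1) = 7; |p(1)| = 1; equality at z=1: no.


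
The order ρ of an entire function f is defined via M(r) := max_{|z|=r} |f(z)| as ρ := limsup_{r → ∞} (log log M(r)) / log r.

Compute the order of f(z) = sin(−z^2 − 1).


Write sin(w) = (e^{iw} ± e^{−iw})/(2 or 2i), so |sin(w)| ≤ e^{|w|}. With w = −z^2 − 1, |w| ≤ 1r^2 + 1 on |z|=r, giving M(r) ≤ e^{1r^2 + 1} and ρ ≤ 2. For the lower bound, choose z on |z|=r with -1z^2 purely imaginary of modulus 1r^2; then |sin(−z^2 − 1)| grows like e^{1r^2}/2, so ρ ≥ 2. Hence ρ = 2.
Therefore ρ = 2.

Order ρ = 2.


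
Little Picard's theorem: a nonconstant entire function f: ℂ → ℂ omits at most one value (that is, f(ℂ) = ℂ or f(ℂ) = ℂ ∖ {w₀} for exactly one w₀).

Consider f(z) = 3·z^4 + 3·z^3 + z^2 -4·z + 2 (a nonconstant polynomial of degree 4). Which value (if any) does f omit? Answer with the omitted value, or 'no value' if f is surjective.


Little Picard bounds the complement of f(ℂ) to at most one point.
For every w ∈ ℂ, the equation p(z) − w = 0 is a nonconstant polynomial in z and hence has at least one root by the fundamental theorem of algebra. So p is surjective onto ℂ, omitting no value.

Omitted value: no value.


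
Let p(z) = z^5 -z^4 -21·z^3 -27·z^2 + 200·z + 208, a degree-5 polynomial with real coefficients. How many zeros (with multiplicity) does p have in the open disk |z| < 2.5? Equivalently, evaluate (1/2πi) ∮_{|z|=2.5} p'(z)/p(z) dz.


The zeros of p are: (-3 + 2i), (-3 - 2i), 4, -1, 4.
Their magnitudes are: 3.606, 3.606, 4, 1, 4.
Zeros with |z| < R = 2.5: -1.
Count = 1.
By the argument principle, (1/2πi) ∮_{|z|=R} p'(z)/p(z) dz equals exactly this count.

Number of zeros inside |z| < 2.5: 1.


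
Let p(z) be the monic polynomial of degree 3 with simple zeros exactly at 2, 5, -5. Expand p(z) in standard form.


The polynomial is p(z) = ∏_{α ∈ S} (z − α), where S = {2, 5, -5}.
Expanding the product yields: p(z) = z^3 -2·z^2 -25·z + 50.
The resulting polynomial has degree 3 and real coefficients as required.

p(z) = z^3 -2·z^2 -25·z + 50.


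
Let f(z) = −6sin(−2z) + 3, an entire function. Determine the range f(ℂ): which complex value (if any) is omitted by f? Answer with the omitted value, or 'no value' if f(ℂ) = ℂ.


Little Picard bounds the complement of f(ℂ) to at most one point.
sin is entire and surjective onto ℂ: for every w ∈ ℂ, sin(ζ) = w has a solution ζ ∈ ℂ (e.g., via the complex inverse arcsin). With ζ = −2z this gives z = ζ/(-2). Then -6·sin(−2z) takes every value in -6·ℂ = ℂ, and adding 3 is a bijection of ℂ. So f is surjective and omits no value. (Note: only on the real line is sin bounded by [−1, 1].)

Omitted value: no value.


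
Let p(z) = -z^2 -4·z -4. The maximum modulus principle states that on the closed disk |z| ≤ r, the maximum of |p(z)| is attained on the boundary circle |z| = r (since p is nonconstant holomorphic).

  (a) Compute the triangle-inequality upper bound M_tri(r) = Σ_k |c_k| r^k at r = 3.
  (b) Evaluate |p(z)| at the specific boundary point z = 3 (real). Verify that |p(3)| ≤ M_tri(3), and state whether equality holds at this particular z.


Coefficients: c_0 = -4, c_1 = -4, c_2 = -1. Radius r = 3.
Part (a). Triangle bound: M_tri(r) = Σ_k |c_k| r^k
  = |-4|·3^0 + |-4|·3^1 + |-1|·3^2
  = 4 + 12 + 9 = 25.
This bounds M(r) := max_{|z|=r} |p(z)| from above; equality holds iff all terms c_k z^k can be made to align in phase at a single z on |z|=r.
Part (b). At z = 3 (real, on the circle |z| = r):
  p(3) = (-4)·3^0 + (-4)·3^1 + (-1)·3^2 = -25.
  |p(3)| = 25.
Since all nonzero coefficients share the same sign, |p(3)| = 25 = M_tri(3); the triangle bound is attained at z = 3, so in fact M(r) = 25.

M_tri(3) = 25; |p(3)| = 25; equality at z=3: yes.


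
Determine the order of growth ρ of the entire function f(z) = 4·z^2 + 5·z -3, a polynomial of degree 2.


|f(z)| ≤ Σ|c_k|·r^k = O(r^2) as r → ∞. Polynomial growth is O(e^{r^ε}) for every ε > 0 (since r^2/e^{r^ε} → 0), so ρ ≤ ε for all ε > 0, i.e. ρ = 0. Every nonconstant polynomial has order 0.
Therefore ρ = 0.

Order ρ = 0.


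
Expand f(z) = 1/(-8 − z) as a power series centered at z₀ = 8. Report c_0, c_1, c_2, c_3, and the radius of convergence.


Let w = z − z₀, so z = z₀ + w.
Then -8 − z = -8 − (z₀ + w) = (-8 − z₀) − w = -16 − w.
f(z) = 1/(-16 − w) = (1/(-16)) · 1/(1 − w/(-16)) = Σ_{n≥0} w^n / (-16)^(n+1).
So c_n = 1/(-16)^(n+1):
  c_0 = 1/(-16)^1 = -1/16.
  c_1 = 1/(-16)^2 = 1/256.
  c_2 = 1/(-16)^3 = -1/4096.
  c_3 = 1/(-16)^4 = 1/65536.
The series is valid for |w/d| < 1, i.e. |z − z₀| < |d|.
Radius of convergence: R = |-8 − z₀| = |-16| = 16 (distance from z₀ to the singularity z = -8).

c_0 = -1/16, c_1 = 1/256, c_2 = -1/4096, c_3 = 1/65536; R = 16.


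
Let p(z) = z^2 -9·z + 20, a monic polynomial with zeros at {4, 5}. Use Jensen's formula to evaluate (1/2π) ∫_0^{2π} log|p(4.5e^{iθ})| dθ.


Zeros: 4, 5; r = 4.5.
Inside |z| < r: 4. Outside (|z| ≥ r): 5.
p(0) = 20, so log|p(0)| = log(20) = 2.9957.
Apply Jensen: I(r) = log|p(0)| + Σ_k log(r/|z_k|), summed over zeros inside |z| < r.
  log(r/|z_k|) for z_k = 4: log(4.5/4) = 0.1178
  Outside zeros (5) contribute nothing to the Jensen sum.
Sum over inside zeros: 0.1178.
I(r) = log|p(0)| + (inside sum) = 2.9957 + 0.1178 = 3.1135.
Note: since some zeros are outside |z| ≤ r, the simplified n·log(r) form does NOT apply — only the inside zeros contribute.

I(r) ≈ 3.1135.


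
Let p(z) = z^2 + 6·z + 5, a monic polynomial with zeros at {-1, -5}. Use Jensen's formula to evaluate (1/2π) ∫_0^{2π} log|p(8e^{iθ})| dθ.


Zeros: -5, -1; r = 8.
Inside |z| < r: -5, -1. Outside (|z| ≥ r): ∅.
p(0) = 5, so log|p(0)| = log(5) = 1.6094.
Apply Jensen: I(r) = log|p(0)| + Σ_k log(r/|z_k|), summed over zeros inside |z| < r.
  log(r/|z_k|) for z_k = -1: log(8/1) = 2.0794
  log(r/|z_k|) for z_k = -5: log(8/5) = 0.4700
Sum over inside zeros: 2.5494.
I(r) = log|p(0)| + (inside sum) = 1.6094 + 2.5494 = 4.1589.
Closed form (all zeros inside, monic): I(r) = n·log(r) = 2·log(8) = 4.1589. ✓

I(r) ≈ 4.1589.


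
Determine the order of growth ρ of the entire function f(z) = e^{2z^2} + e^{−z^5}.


Each summand is entire of order 2 and 5 respectively (as in the single-exponential case). The order of a sum is at most the max of the orders, so ρ ≤ 5. For the lower bound: on |z|=r choose arg z so that -1z^5 is real positive; then |e^{-1z^5}| = e^{1r^5} while |e^{2z^2}| ≤ e^{2r^2} = o(e^{1r^5}). So |f| ≥ e^{1r^5}(1 − o(1)) and ρ ≥ 5. Hence ρ = max(2, 5) = 5.
Therefore ρ = 5.

Order ρ = 5.


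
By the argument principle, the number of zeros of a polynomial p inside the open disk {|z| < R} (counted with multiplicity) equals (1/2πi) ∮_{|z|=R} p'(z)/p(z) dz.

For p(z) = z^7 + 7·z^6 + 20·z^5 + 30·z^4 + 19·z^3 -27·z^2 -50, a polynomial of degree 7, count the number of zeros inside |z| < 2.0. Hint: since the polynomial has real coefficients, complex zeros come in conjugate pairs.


The zeros of p are: 1, (-3 + 1i), (-3 - 1i), (0 + 1i), (0 - 1i), (-1 + 2i), (-1 - 2i).
Their magnitudes are: 1, 3.162, 3.162, 1, 1, 2.236, 2.236.
Zeros with |z| < R = 2.0: 1, (0 + 1i), (0 - 1i).
Count = 3.
By the argument principle, (1/2πi) ∮_{|z|=R} p'(z)/p(z) dz equals exactly this count.

Number of zeros inside |z| < 2.0: 3.


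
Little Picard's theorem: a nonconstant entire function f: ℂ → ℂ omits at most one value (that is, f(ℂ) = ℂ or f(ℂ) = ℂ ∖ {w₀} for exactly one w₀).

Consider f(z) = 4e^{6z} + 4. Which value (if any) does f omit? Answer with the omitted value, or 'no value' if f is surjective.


Little Picard bounds the complement of f(ℂ) to at most one point.
e^{6z} is never zero on ℂ, so 4·e^{6z} takes every value in ℂ ∖ {0}. Adding 4 shifts the range to ℂ ∖ {4}. Thus f omits exactly the value 4.

Omitted value: 4.


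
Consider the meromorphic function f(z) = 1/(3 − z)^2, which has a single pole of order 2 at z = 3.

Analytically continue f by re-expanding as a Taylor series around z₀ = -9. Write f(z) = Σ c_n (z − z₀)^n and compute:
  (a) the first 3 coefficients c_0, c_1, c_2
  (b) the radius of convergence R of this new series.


Let w = z − z₀, so z = z₀ + w.
Then 3 − z = 3 − (z₀ + w) = (3 − z₀) − w = 12 − w.
f(z) = 1/(12 − w)^2 = (1/(12)^2) · (1 − w/(12))^{−2}.
By the binomial series (1−u)^{−2} = Σ_{n≥0} C(n+1, 1) u^n for |u|<1, with u = w/(12):
  c_n = C(n+1, 1) / (12)^(n+2).
  c_0 = 1/(12)^2 = 1/144.
  c_1 = 2/(12)^3 = 1/864.
  c_2 = 3/(12)^4 = 1/6912.
The series is valid for |w/d| < 1, i.e. |z − z₀| < |d|.
Radius of convergence: R = |3 − z₀| = |12| = 12 (distance from z₀ to the singularity z = 3).

c_0 = 1/144, c_1 = 1/864, c_2 = 1/6912; R = 12.


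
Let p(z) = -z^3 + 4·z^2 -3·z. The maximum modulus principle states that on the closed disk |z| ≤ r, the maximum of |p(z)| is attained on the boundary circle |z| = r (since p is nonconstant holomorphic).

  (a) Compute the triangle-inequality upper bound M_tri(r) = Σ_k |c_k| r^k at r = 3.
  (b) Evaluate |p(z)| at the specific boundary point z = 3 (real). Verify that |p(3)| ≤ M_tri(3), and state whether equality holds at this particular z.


Coefficients: c_0 = 0, c_1 = -3, c_2 = 4, c_3 = -1. Radius r = 3.
Part (a). Triangle bound: M_tri(r) = Σ_k |c_k| r^k
  = |0|·3^0 + |-3|·3^1 + |4|·3^2 + |-1|·3^3
  = 0 + 9 + 36 + 27 = 72.
This bounds M(r) := max_{|z|=r} |p(z)| from above; equality holds iff all terms c_k z^k can be made to align in phase at a single z on |z|=r.
Part (b). At z = 3 (real, on the circle |z| = r):
  p(3) = (0)·3^0 + (-3)·3^1 + (4)·3^2 + (-1)·3^3 = 0.
  |p(3)| = 0.
Check: |p(3)| = 0 ≤ 72 = M_tri(3). ✓ Equality does not hold at z = 3 (the coefficients have mixed signs, so the terms do not all align in phase there).

M_tri(3) = 72; |p(3)| = 0; equality at z=3: no.


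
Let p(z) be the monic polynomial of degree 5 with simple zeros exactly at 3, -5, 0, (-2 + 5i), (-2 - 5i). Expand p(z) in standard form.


The polynomial is p(z) = ∏_{α ∈ S} (z − α), where S = {3, -5, 0, (-2 + 5i), (-2 - 5i)}.
Expanding the product yields: p(z) = z^5 + 6·z^4 + 22·z^3 -2·z^2 -435·z.
Note conjugate pairs combine to real quadratics: (z − (-2+5i))(z − (-2−5i)) = z² + 4z + 29.
The resulting polynomial has degree 5 and real coefficients as required.

p(z) = z^5 + 6·z^4 + 22·z^3 -2·z^2 -435·z.


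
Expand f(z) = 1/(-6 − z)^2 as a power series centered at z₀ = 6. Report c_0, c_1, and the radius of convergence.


Let w = z − z₀, so z = z₀ + w.
Then -6 − z = -6 − (z₀ + w) = (-6 − z₀) − w = -12 − w.
f(z) = 1/(-12 − w)^2 = (1/(-12)^2) · (1 − w/(-12))^{−2}.
By the binomial series (1−u)^{−2} = Σ_{n≥0} C(n+1, 1) u^n for |u|<1, with u = w/(-12):
  c_n = C(n+1, 1) / (-12)^(n+2).
  c_0 = 1/(-12)^2 = 1/144.
  c_1 = 2/(-12)^3 = -1/864.
The series is valid for |w/d| < 1, i.e. |z − z₀| < |d|.
Radius of convergence: R = |-6 − z₀| = |-12| = 12 (distance from z₀ to the singularity z = -6).

c_0 = 1/144, c_1 = -1/864; R = 12.


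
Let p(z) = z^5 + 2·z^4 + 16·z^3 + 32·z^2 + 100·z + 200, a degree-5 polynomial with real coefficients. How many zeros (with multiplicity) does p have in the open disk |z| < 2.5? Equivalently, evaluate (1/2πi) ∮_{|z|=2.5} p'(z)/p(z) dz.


The zeros of p are: (1 + 3i), (1 - 3i), (-1 + 3i), (-1 - 3i), -2.
Their magnitudes are: 3.162, 3.162, 3.162, 3.162, 2.
Zeros with |z| < R = 2.5: -2.
Count = 1.
By the argument principle, (1/2πi) ∮_{|z|=R} p'(z)/p(z) dz equals exactly this count.

Number of zeros inside |z| < 2.5: 1.


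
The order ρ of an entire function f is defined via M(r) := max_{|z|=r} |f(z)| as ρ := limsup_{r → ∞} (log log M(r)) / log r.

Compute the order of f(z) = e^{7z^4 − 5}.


|e^{7z^4 − 5}| = e^{Re(7·z^4) + -5} ≤ e^{7|z|^4 + -5} = e^{7r^4 + -5} on |z| = r, so ρ ≤ 4. Choosing z on |z|=r so that 7·z^4 is real positive (always possible by picking arg z appropriately) gives |f(z)| = e^{7r^4 + -5}, matching the bound. The additive constant -5 does not affect log log M(r) ~ 4·log r. Hence ρ = 4.
Therefore ρ = 4.

Order ρ = 4.


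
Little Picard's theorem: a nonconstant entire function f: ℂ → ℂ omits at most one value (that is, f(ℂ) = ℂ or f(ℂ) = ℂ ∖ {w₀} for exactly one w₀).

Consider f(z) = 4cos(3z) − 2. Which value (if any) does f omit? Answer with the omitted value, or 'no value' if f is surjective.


Little Picard bounds the complement of f(ℂ) to at most one point.
cos is entire and surjective onto ℂ: for every w ∈ ℂ, cos(ζ) = w has a solution ζ ∈ ℂ (e.g., via the complex inverse arccos). With ζ = 3z this gives z = ζ/(3). Then 4·cos(3z) takes every value in 4·ℂ = ℂ, and adding -2 is a bijection of ℂ. So f is surjective and omits no value. (Note: only on the real line is cos bounded by [−1, 1].)

Omitted value: no value.


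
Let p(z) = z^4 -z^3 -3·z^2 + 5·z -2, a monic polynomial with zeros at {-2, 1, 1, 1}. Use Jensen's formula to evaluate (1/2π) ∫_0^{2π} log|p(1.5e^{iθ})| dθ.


Zeros: -2, 1, 1, 1; r = 1.5.
Inside |z| < r: 1, 1, 1. Outside (|z| ≥ r): -2.
p(0) = -2, so log|p(0)| = log(2) = 0.6931.
Apply Jensen: I(r) = log|p(0)| + Σ_k log(r/|z_k|), summed over zeros inside |z| < r.
  log(r/|z_k|) for z_k = 1: log(1.5/1) = 0.4055
  log(r/|z_k|) for z_k = 1: log(1.5/1) = 0.4055
  log(r/|z_k|) for z_k = 1: log(1.5/1) = 0.4055
  Outside zeros (-2) contribute nothing to the Jensen sum.
Sum over inside zeros: 1.2164.
I(r) = log|p(0)| + (inside sum) = 0.6931 + 1.2164 = 1.9095.
Note: since some zeros are outside |z| ≤ r, the simplified n·log(r) form does NOT apply — only the inside zeros contribute.

I(r) ≈ 1.9095.


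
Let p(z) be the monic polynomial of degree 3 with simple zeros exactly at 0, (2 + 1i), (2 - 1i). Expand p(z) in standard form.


The polynomial is p(z) = ∏_{α ∈ S} (z − α), where S = {0, (2 + 1i), (2 - 1i)}.
Expanding the product yields: p(z) = z^3 -4·z^2 + 5·z.
Note conjugate pairs combine to real quadratics: (z − (2+1i))(z − (2−1i)) = z² − 4z + 5.
The resulting polynomial has degree 3 and real coefficients as required.

p(z) = z^3 -4·z^2 + 5·z.


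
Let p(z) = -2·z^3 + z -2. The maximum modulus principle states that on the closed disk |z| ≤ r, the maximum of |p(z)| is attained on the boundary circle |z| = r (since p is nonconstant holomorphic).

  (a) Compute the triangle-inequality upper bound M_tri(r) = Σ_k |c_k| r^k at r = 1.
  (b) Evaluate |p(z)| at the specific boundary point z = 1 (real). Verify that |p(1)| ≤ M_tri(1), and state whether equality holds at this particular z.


Coefficients: c_0 = -2, c_1 = 1, c_2 = 0, c_3 = -2. Radius r = 1.
Part (a). Triangle bound: M_tri(r) = Σ_k |c_k| r^k
  = |-2|·1^0 + |1|·1^1 + |0|·1^2 + |-2|·1^3
  = 2 + 1 + 0 + 2 = 5.
This bounds M(r) := max_{|z|=r} |p(z)| from above; equality holds iff all terms c_k z^k can be made to align in phase at a single z on |z|=r.
Part (b). At z = 1 (real, on the circle |z| = r):
  p(1) = (-2)·1^0 + (1)·1^1 + (0)·1^2 + (-2)·1^3 = -3.
  |p(1)| = 3.
Check: |p(1)| = 3 ≤ 5 = M_tri(1). ✓ Equality does not hold at z = 1 (the coefficients have mixed signs, so the terms do not all align in phase there).

M_tri(1) = 5; |p(1)| = 3; equality at z=1: no.


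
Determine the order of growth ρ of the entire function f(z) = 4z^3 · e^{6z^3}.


M(r) = max_{|z|=r} |4|·|z|^3·|e^{6z^3}| = 4·r^3 · e^{6r^3} (the factors attain their maxima compatibly on |z|=r). Then log M(r) = log 4 + 3·log r + 6r^3, dominated by the last term, so log log M(r) ~ 3·log r. The polynomial factor 4z^3 contributes only a log r term and does not affect the order. ρ = 3.
Therefore ρ = 3.

Order ρ = 3.


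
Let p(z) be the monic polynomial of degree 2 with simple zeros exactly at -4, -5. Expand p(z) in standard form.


The polynomial is p(z) = ∏_{α ∈ S} (z − α), where S = {-4, -5}.
Expanding the product yields: p(z) = z^2 + 9·z + 20.
The resulting polynomial has degree 2 and real coefficients as required.

p(z) = z^2 + 9·z + 20.


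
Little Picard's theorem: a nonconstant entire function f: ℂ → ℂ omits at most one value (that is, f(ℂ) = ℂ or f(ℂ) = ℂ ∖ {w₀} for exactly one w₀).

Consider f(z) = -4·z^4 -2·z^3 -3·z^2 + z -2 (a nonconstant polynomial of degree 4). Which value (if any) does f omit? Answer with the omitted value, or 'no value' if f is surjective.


Little Picard bounds the complement of f(ℂ) to at most one point.
For every w ∈ ℂ, the equation p(z) − w = 0 is a nonconstant polynomial in z and hence has at least one root by the fundamental theorem of algebra. So p is surjective onto ℂ, omitting no value.

Omitted value: no value.


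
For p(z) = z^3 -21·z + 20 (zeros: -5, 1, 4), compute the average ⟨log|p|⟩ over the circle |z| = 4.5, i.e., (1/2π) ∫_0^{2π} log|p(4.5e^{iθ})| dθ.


Zeros: -5, 1, 4; r = 4.5.
Inside |z| < r: 1, 4. Outside (|z| ≥ r): -5.
p(0) = 20, so log|p(0)| = log(20) = 2.9957.
Apply Jensen: I(r) = log|p(0)| + Σ_k log(r/|z_k|), summed over zeros inside |z| < r.
  log(r/|z_k|) for z_k = 1: log(4.5/1) = 1.5041
  log(r/|z_k|) for z_k = 4: log(4.5/4) = 0.1178
  Outside zeros (-5) contribute nothing to the Jensen sum.
Sum over inside zeros: 1.6219.
I(r) = log|p(0)| + (inside sum) = 2.9957 + 1.6219 = 4.6176.
Note: since some zeros are outside |z| ≤ r, the simplified n·log(r) form does NOT apply — only the inside zeros contribute.

I(r) ≈ 4.6176.


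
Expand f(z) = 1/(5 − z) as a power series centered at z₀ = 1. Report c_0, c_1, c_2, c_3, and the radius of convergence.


Let w = z − z₀, so z = z₀ + w.
Then 5 − z = 5 − (z₀ + w) = (5 − z₀) − w = 4 − w.
f(z) = 1/(4 − w) = (1/(4)) · 1/(1 − w/(4)) = Σ_{n≥0} w^n / (4)^(n+1).
So c_n = 1/(4)^(n+1):
  c_0 = 1/(4)^1 = 1/4.
  c_1 = 1/(4)^2 = 1/16.
  c_2 = 1/(4)^3 = 1/64.
  c_3 = 1/(4)^4 = 1/256.
The series is valid for |w/d| < 1, i.e. |z − z₀| < |d|.
Radius of convergence: R = |5 − z₀| = |4| = 4 (distance from z₀ to the singularity z = 5).

c_0 = 1/4, c_1 = 1/16, c_2 = 1/64, c_3 = 1/256; R = 4.


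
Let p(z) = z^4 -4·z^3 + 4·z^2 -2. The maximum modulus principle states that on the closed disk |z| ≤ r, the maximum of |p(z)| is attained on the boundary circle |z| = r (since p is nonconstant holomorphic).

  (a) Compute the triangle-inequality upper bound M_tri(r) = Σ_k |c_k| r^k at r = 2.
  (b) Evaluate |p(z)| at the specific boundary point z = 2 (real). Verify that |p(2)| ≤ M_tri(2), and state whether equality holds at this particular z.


Coefficients: c_0 = -2, c_1 = 0, c_2 = 4, c_3 = -4, c_4 = 1. Radius r = 2.
Part (a). Triangle bound: M_tri(r) = Σ_k |c_k| r^k
  = |-2|·2^0 + |0|·2^1 + |4|·2^2 + |-4|·2^3 + |1|·2^4
  = 2 + 0 + 16 + 32 + 16 = 66.
This bounds M(r) := max_{|z|=r} |p(z)| from above; equality holds iff all terms c_k z^k can be made to align in phase at a single z on |z|=r.
Part (b). At z = 2 (real, on the circle |z| = r):
  p(2) = (-2)·2^0 + (0)·2^1 + (4)·2^2 + (-4)·2^3 + (1)·2^4 = -2.
  |p(2)| = 2.
Check: |p(2)| = 2 ≤ 66 = M_tri(2). ✓ Equality does not hold at z = 2 (the coefficients have mixed signs, so the terms do not all align in phase there).

M_tri(2) = 66; |p(2)| = 2; equality at z=2: no.


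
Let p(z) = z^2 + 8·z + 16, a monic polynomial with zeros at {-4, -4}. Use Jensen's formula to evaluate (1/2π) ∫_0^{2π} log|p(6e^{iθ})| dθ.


Zeros: -4, -4; r = 6.
Inside |z| < r: -4, -4. Outside (|z| ≥ r): ∅.
p(0) = 16, so log|p(0)| = log(16) = 2.7726.
Apply Jensen: I(r) = log|p(0)| + Σ_k log(r/|z_k|), summed over zeros inside |z| < r.
  log(r/|z_k|) for z_k = -4: log(6/4) = 0.4055
  log(r/|z_k|) for z_k = -4: log(6/4) = 0.4055
Sum over inside zeros: 0.8109.
I(r) = log|p(0)| + (inside sum) = 2.7726 + 0.8109 = 3.5835.
Closed form (all zeros inside, monic): I(r) = n·log(r) = 2·log(6) = 3.5835. ✓

I(r) ≈ 3.5835.


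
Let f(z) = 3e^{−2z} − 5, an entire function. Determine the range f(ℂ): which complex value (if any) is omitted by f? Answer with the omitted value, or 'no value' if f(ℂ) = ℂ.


Little Picard bounds the complement of f(ℂ) to at most one point.
e^{−2z} is never zero on ℂ, so 3·e^{−2z} takes every value in ℂ ∖ {0}. Adding -5 shifts the range to ℂ ∖ {-5}. Thus f omits exactly the value -5.

Omitted value: -5.


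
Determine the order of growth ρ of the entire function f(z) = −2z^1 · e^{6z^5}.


M(r) = max_{|z|=r} |-2|·|z|^1·|e^{6z^5}| = 2·r^1 · e^{6r^5} (the factors attain their maxima compatibly on |z|=r). Then log M(r) = log 2 + 1·log r + 6r^5, dominated by the last term, so log log M(r) ~ 5·log r. The polynomial factor -2z^1 contributes only a log r term and does not affect the order. ρ = 5.
Therefore ρ = 5.

Order ρ = 5.


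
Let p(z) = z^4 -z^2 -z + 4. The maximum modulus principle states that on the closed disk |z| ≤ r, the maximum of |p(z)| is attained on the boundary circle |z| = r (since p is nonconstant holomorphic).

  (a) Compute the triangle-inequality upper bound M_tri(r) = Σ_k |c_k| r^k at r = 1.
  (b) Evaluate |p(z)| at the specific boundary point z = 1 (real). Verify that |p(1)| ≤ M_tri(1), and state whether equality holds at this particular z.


Coefficients: c_0 = 4, c_1 = -1, c_2 = -1, c_3 = 0, c_4 = 1. Radius r = 1.
Part (a). Triangle bound: M_tri(r) = Σ_k |c_k| r^k
  = |4|·1^0 + |-1|·1^1 + |-1|·1^2 + |0|·1^3 + |1|·1^4
  = 4 + 1 + 1 + 0 + 1 = 7.
This bounds M(r) := max_{|z|=r} |p(z)| from above; equality holds iff all terms c_k z^k can be made to align in phase at a single z on |z|=r.
Part (b). At z = 1 (real, on the circle |z| = r):
  p(1) = (4)·1^0 + (-1)·1^1 + (-1)·1^2 + (0)·1^3 + (1)·1^4 = 3.
  |p(1)| = 3.
Check: |p(1)| = 3 ≤ 7 = M_tri(1). ✓ Equality does not hold at z = 1 (the coefficients have mixed signs, so the terms do not all align in phase there).

M_tri(1) = 7; |p(1)| = 3; equality at z=1: no.


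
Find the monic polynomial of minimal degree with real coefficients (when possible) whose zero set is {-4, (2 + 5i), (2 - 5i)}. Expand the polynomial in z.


The polynomial is p(z) = ∏_{α ∈ S} (z − α), where S = {-4, (2 + 5i), (2 - 5i)}.
Expanding the product yields: p(z) = z^3 + 13·z + 116.
Note conjugate pairs combine to real quadratics: (z − (2+5i))(z − (2−5i)) = z² − 4z + 29.
The resulting polynomial has degree 3 and real coefficients as required.

p(z) = z^3 + 13·z + 116.


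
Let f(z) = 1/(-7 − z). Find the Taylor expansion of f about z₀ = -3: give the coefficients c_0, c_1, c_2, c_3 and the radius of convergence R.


Let w = z − z₀, so z = z₀ + w.
Then -7 − z = -7 − (z₀ + w) = (-7 − z₀) − w = -4 − w.
f(z) = 1/(-4 − w) = (1/(-4)) · 1/(1 − w/(-4)) = Σ_{n≥0} w^n / (-4)^(n+1).
So c_n = 1/(-4)^(n+1):
  c_0 = 1/(-4)^1 = -1/4.
  c_1 = 1/(-4)^2 = 1/16.
  c_2 = 1/(-4)^3 = -1/64.
  c_3 = 1/(-4)^4 = 1/256.
The series is valid for |w/d| < 1, i.e. |z − z₀| < |d|.
Radius of convergence: R = |-7 − z₀| = |-4| = 4 (distance from z₀ to the singularity z = -7).

c_0 = -1/4, c_1 = 1/16, c_2 = -1/64, c_3 = 1/256; R = 4.


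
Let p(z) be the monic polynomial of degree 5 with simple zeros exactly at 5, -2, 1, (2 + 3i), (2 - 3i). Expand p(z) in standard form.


The polynomial is p(z) = ∏_{α ∈ S} (z − α), where S = {5, -2, 1, (2 + 3i), (2 - 3i)}.
Expanding the product yields: p(z) = z^5 -8·z^4 + 22·z^3 -14·z^2 -131·z + 130.
Note conjugate pairs combine to real quadratics: (z − (2+3i))(z − (2−3i)) = z² − 4z + 13.
The resulting polynomial has degree 5 and real coefficients as required.

p(z) = z^5 -8·z^4 + 22·z^3 -14·z^2 -131·z + 130.


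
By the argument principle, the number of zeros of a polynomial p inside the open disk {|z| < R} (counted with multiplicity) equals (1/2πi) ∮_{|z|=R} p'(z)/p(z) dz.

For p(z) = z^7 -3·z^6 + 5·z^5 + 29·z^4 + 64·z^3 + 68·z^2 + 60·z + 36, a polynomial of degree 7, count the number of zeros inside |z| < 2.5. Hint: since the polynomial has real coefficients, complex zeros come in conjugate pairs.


The zeros of p are: (3 + 3i), (3 - 3i), (0 + 1i), (0 - 1i), (-1 + 1i), (-1 - 1i), -1.
Their magnitudes are: 4.243, 4.243, 1, 1, 1.414, 1.414, 1.
Zeros with |z| < R = 2.5: (0 + 1i), (0 - 1i), (-1 + 1i), (-1 - 1i), -1.
Count = 5.
By the argument principle, (1/2πi) ∮_{|z|=R} p'(z)/p(z) dz equals exactly this count.

Number of zeros inside |z| < 2.5: 5.


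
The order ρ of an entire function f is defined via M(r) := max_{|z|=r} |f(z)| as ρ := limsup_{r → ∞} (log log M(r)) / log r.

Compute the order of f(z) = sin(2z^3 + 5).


Write sin(w) = (e^{iw} ± e^{−iw})/(2 or 2i), so |sin(w)| ≤ e^{|w|}. With w = 2z^3 + 5, |w| ≤ 2r^3 + 5 on |z|=r, giving M(r) ≤ e^{2r^3 + 5} and ρ ≤ 3. For the lower bound, choose z on |z|=r with 2z^3 purely imaginary of modulus 2r^3; then |sin(2z^3 + 5)| grows like e^{2r^3}/2, so ρ ≥ 3. Hence ρ = 3.
Therefore ρ = 3.

Order ρ = 3.


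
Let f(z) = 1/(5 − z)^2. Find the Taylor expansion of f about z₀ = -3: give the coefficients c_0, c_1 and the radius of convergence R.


Let w = z − z₀, so z = z₀ + w.
Then 5 − z = 5 − (z₀ + w) = (5 − z₀) − w = 8 − w.
f(z) = 1/(8 − w)^2 = (1/(8)^2) · (1 − w/(8))^{−2}.
By the binomial series (1−u)^{−2} = Σ_{n≥0} C(n+1, 1) u^n for |u|<1, with u = w/(8):
  c_n = C(n+1, 1) / (8)^(n+2).
  c_0 = 1/(8)^2 = 1/64.
  c_1 = 2/(8)^3 = 1/256.
The series is valid for |w/d| < 1, i.e. |z − z₀| < |d|.
Radius of convergence: R = |5 − z₀| = |8| = 8 (distance from z₀ to the singularity z = 5).

c_0 = 1/64, c_1 = 1/256; R = 8.


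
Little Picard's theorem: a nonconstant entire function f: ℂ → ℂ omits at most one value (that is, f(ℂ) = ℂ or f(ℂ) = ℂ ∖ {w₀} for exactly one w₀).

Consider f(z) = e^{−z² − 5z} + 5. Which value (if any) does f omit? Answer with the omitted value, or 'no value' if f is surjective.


Little Picard bounds the complement of f(ℂ) to at most one point.
The exponent g(z) = −z² − 5z is a nonconstant polynomial, hence surjective onto ℂ. So e^{g(z)} takes every value in {e^w : w ∈ ℂ} = ℂ ∖ {0}. Adding 5 shifts the range to ℂ ∖ {5}. f omits exactly 5.

Omitted value: 5.
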